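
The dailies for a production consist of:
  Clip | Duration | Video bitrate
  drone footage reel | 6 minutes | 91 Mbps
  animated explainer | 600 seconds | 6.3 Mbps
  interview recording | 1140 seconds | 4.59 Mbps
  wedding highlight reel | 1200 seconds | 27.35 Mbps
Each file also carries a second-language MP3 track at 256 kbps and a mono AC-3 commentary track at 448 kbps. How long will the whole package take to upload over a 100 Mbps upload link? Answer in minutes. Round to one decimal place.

Audio total: 256 + 448 = 704 kbps = 0.704 Mbps.
drone footage reel: 91.704 Mbps × 360 s = 33013.4 Mb
animated explainer: 7.004 Mbps × 600 s = 4202.4 Mb
interview recording: 5.294 Mbps × 1140 s = 6035.2 Mb
wedding highlight reel: 28.054 Mbps × 1200 s = 33664.8 Mb
Total: 76915.8 Mb = 9614.5 MB.
At 100 Mbps: 76915.8 / 100 = 769 s ≈ 12.8 minutes.

12.8 minutes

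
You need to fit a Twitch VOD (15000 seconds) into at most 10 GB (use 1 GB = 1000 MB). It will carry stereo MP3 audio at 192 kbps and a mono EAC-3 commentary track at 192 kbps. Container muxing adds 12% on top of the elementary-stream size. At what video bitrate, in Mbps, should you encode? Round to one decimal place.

Budget: 10 GB = 80000.0 Mb.
Stream payload after overhead: 80000.0 / 1.12 = 71428.6 Mb.
Total bitrate budget: 71428.6 Mb / 15000 s = 4.762 Mbps.
Audio total: 192 + 192 = 384 kbps = 0.384 Mbps.
Video: 4.762 − 0.384 = 4.378 Mbps.

4.4 Mbps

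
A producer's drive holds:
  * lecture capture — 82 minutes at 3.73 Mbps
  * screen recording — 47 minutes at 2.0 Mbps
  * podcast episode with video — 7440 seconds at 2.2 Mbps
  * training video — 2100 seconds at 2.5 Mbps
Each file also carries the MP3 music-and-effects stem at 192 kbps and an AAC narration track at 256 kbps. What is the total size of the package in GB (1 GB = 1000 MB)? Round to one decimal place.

Audio total: 192 + 256 = 448 kbps = 0.448 Mbps.
lecture capture: 4.178 Mbps × 4920 s = 20555.8 Mb
screen recording: 2.448 Mbps × 2820 s = 6903.4 Mb
podcast episode with video: 2.648 Mbps × 7440 s = 19701.1 Mb
training video: 2.948 Mbps × 2100 s = 6190.8 Mb
Total: 53351.0 Mb = 6668.9 MB.
= 6.669 GB.

6.7 GB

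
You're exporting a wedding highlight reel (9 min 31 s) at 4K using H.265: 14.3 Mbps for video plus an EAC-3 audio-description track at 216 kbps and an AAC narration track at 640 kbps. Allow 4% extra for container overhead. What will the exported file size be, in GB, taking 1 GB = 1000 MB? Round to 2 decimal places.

9 min 31 s = 571 s
Audio total: 216 + 640 = 856 kbps = 0.856 Mbps.
Total bitrate: 14.3 + 0.856 = 15.156 Mbps.
Stream data: 15.156 Mbps × 571 s = 8654.1 Mb.
With 4% container overhead: ×1.04.
9,000 Mb ÷ 8 = 1,125 MB → 1.125 GB.

1.13 GB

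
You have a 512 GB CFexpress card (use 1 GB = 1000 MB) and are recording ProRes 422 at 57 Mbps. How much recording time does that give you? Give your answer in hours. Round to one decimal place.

20.0 hours

Capacity: 512 GB = 4,096,000 Mb.
Recording time: 4,096,000 / 57.000 = 71,860 s ≈ 20.0 hours.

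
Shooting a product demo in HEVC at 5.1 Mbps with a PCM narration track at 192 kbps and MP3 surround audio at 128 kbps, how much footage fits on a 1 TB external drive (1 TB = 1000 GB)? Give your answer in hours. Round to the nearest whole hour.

Audio total: 192 + 128 = 320 kbps = 0.320 Mbps.
Total bitrate: 5.1 + 0.320 = 5.420 Mbps.
Capacity: 1 TB = 8,000,000 Mb.
Recording time: 8,000,000 / 5.420 = 1,476,015 s ≈ 410 hours.

410 hours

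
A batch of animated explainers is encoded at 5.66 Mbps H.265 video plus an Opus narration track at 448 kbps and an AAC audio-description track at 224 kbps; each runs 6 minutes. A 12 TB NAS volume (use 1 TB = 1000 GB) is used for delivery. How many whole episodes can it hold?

42114

6 min = 360 s
Audio total: 448 + 224 = 672 kbps = 0.672 Mbps.
Total bitrate: 6.332 Mbps.
Per item: 6.332 Mbps × 360 s = 2,280 Mb = 284.9 MB.
Capacity: 12 TB = 96,000,000 Mb; 42114.13 items → 42114 complete.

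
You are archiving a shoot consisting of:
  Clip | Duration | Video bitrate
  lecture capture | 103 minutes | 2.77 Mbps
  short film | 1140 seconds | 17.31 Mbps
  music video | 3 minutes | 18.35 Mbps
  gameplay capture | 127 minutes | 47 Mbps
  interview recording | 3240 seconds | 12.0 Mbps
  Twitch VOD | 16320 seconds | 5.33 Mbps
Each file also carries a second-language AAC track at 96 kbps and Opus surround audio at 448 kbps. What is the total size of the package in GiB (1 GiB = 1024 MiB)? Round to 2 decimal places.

Audio total: 96 + 448 = 544 kbps = 0.544 Mbps.
lecture capture: 3.314 Mbps × 6180 s = 20480.5 Mb
short film: 17.854 Mbps × 1140 s = 20353.6 Mb
music video: 18.894 Mbps × 180 s = 3400.9 Mb
gameplay capture: 47.544 Mbps × 7620 s = 362285.3 Mb
interview recording: 12.544 Mbps × 3240 s = 40642.6 Mb
Twitch VOD: 5.874 Mbps × 16320 s = 95863.7 Mb
Total: 543026.5 Mb = 67878.3 MB.
= 63.22 GiB.

63.22 GiB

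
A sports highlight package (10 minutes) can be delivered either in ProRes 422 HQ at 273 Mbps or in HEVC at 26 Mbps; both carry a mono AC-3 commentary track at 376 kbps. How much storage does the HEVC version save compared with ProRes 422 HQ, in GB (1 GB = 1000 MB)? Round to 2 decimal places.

18.53 GB

10 min = 600 s
Audio: 376 kbps = 0.376 Mbps.
ProRes 422 HQ: 273.376 Mbps × 600 s = 164025.6 Mb = 20.503 GB.
HEVC: 26.376 Mbps × 600 s = 15825.6 Mb = 1.978 GB.
Saving: 20.503 − 1.978 = 18.525 GB.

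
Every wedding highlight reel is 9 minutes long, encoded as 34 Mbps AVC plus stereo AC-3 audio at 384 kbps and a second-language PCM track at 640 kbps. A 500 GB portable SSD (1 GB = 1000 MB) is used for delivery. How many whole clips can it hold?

9 min = 540 s
Audio total: 384 + 640 = 1024 kbps = 1.024 Mbps.
Total bitrate: 35.024 Mbps.
Per item: 35.024 Mbps × 540 s = 18,913 Mb = 2,364 MB.
Capacity: 500 GB = 4,000,000 Mb; 211.50 items → 211 complete.

211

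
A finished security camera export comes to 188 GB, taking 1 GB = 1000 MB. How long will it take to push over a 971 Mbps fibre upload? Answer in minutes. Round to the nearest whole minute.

File: 188 GB = 1504000.0 Mb.
At 971 Mbps: 1504000.0 / 971 = 1548.9 s ≈ 25.8 minutes.

26 minutes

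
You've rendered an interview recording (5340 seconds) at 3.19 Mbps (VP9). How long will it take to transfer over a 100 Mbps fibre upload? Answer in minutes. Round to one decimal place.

File: 3.190 Mbps × 5340 s = 17034.6 Mb.
At 100 Mbps: 17034.6 / 100 = 170.3 s ≈ 2.84 minutes.

2.8 minutes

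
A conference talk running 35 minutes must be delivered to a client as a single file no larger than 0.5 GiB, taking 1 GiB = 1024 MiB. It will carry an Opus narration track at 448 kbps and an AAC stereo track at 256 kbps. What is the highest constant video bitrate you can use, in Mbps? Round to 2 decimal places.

Budget: 0.5 GiB = 4295.0 Mb.
35 min = 2100 s
Total bitrate budget: 4295.0 Mb / 2100 s = 2.045 Mbps.
Audio total: 448 + 256 = 704 kbps = 0.704 Mbps.
Video: 2.045 − 0.704 = 1.341 Mbps.

1.34 Mbps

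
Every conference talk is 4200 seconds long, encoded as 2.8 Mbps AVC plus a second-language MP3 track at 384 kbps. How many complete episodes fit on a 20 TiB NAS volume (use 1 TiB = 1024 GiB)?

Audio: 384 kbps = 0.384 Mbps.
Total bitrate: 3.184 Mbps.
Per item: 3.184 Mbps × 4200 s = 13,373 Mb = 1,672 MB.
Capacity: 20 TiB = 175,921,860 Mb; 13155.20 items → 13155 complete.

13155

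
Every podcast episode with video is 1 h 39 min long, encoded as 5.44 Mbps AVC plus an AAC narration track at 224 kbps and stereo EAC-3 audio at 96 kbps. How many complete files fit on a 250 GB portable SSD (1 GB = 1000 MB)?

58

1 h 39 min = 99 min = 5940 s
Audio total: 224 + 96 = 320 kbps = 0.320 Mbps.
Total bitrate: 5.760 Mbps.
Per item: 5.760 Mbps × 5940 s = 34,214 Mb = 4,277 MB.
Capacity: 250 GB = 2,000,000 Mb; 58.45 items → 58 complete.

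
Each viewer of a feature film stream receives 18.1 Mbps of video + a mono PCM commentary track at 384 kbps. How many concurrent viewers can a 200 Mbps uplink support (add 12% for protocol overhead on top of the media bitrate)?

9

Audio: 384 kbps = 0.384 Mbps.
Per-viewer media rate: 18.484 Mbps.
On the wire with 12% overhead: 20.702 Mbps.
200 Mbps = 200.0 Mbps; 200.0 / 20.702 = 9.66 → 9 viewers.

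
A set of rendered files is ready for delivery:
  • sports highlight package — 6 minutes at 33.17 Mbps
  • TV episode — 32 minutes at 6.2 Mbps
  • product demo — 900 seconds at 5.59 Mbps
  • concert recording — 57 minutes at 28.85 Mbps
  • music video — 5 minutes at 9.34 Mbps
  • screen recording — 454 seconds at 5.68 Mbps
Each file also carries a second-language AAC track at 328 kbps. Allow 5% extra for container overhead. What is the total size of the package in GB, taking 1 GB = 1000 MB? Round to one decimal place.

Audio: 328 kbps = 0.328 Mbps.
sports highlight package: 33.498 Mbps × 360 s × 1.05 = 12662.2 Mb
TV episode: 6.528 Mbps × 1920 s × 1.05 = 13160.4 Mb
product demo: 5.918 Mbps × 900 s × 1.05 = 5592.5 Mb
concert recording: 29.178 Mbps × 3420 s × 1.05 = 104778.2 Mb
music video: 9.668 Mbps × 300 s × 1.05 = 3045.4 Mb
screen recording: 6.008 Mbps × 454 s × 1.05 = 2864.0 Mb
Total: 142102.8 Mb = 17762.9 MB.
= 17.76 GB.

17.8 GB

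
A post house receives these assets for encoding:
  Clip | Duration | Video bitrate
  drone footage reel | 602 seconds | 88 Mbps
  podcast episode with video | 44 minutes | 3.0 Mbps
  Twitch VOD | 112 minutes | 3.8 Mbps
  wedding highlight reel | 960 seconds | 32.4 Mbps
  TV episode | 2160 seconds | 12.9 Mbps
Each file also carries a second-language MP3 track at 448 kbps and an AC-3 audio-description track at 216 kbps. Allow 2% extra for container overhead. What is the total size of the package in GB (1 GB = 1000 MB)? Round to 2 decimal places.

19.65 GB

Audio total: 448 + 216 = 664 kbps = 0.664 Mbps.
drone footage reel: 88.664 Mbps × 602 s × 1.02 = 54443.2 Mb
podcast episode with video: 3.664 Mbps × 2640 s × 1.02 = 9866.4 Mb
Twitch VOD: 4.464 Mbps × 6720 s × 1.02 = 30598.0 Mb
wedding highlight reel: 33.064 Mbps × 960 s × 1.02 = 32376.3 Mb
TV episode: 13.564 Mbps × 2160 s × 1.02 = 29884.2 Mb
Total: 157168.2 Mb = 19646.0 MB.
= 19.65 GB.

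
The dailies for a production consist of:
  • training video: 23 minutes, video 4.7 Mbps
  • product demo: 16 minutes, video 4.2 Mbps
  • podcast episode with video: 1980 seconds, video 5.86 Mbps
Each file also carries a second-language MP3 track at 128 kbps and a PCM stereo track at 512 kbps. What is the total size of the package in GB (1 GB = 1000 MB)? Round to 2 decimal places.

Audio total: 128 + 512 = 640 kbps = 0.640 Mbps.
training video: 5.340 Mbps × 1380 s = 7369.2 Mb
product demo: 4.840 Mbps × 960 s = 4646.4 Mb
podcast episode with video: 6.500 Mbps × 1980 s = 12870.0 Mb
Total: 24885.6 Mb = 3110.7 MB.
= 3.111 GB.

3.11 GB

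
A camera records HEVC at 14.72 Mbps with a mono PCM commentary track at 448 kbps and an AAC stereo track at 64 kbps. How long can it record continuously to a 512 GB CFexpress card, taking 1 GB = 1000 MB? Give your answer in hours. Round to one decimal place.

74.7 hours

Audio total: 448 + 64 = 512 kbps = 0.512 Mbps.
Total bitrate: 14.72 + 0.512 = 15.232 Mbps.
Capacity: 512 GB = 4,096,000 Mb.
Recording time: 4,096,000 / 15.232 = 268,908 s ≈ 74.7 hours.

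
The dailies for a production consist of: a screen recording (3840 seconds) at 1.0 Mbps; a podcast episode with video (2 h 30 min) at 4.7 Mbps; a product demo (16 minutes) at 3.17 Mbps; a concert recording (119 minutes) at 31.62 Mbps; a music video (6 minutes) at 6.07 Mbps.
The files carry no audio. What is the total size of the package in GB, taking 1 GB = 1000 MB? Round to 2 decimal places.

screen recording: 1.000 Mbps × 3840 s = 3840.0 Mb
podcast episode with video: 4.700 Mbps × 9000 s = 42300.0 Mb
product demo: 3.170 Mbps × 960 s = 3043.2 Mb
concert recording: 31.620 Mbps × 7140 s = 225766.8 Mb
music video: 6.070 Mbps × 360 s = 2185.2 Mb
Total: 277135.2 Mb = 34641.9 MB.
= 34.64 GB.

34.64 GB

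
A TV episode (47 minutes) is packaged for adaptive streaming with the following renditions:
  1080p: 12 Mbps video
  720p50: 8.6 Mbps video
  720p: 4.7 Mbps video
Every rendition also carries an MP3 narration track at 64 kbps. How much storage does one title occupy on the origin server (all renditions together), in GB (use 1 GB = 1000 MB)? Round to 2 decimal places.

8.99 GB

47 min = 2820 s
Audio: 64 kbps = 0.064 Mbps.
Sum of rendition bitrates: (12+0.064) + (8.6+0.064) + (4.7+0.064) = 25.492 Mbps.
× 2820 s = 71,887 Mb = 8,986 MB = 8.986 GB.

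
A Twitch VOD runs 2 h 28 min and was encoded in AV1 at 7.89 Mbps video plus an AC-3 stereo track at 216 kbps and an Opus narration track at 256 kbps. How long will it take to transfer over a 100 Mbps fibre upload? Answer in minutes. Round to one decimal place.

12.4 minutes

2 h 28 min = 148 min = 8880 s
Audio total: 216 + 256 = 472 kbps = 0.472 Mbps.
Total bitrate: 8.362 Mbps.
File: 8.362 Mbps × 8880 s = 74254.6 Mb.
At 100 Mbps: 74254.6 / 100 = 742.5 s ≈ 12.4 minutes.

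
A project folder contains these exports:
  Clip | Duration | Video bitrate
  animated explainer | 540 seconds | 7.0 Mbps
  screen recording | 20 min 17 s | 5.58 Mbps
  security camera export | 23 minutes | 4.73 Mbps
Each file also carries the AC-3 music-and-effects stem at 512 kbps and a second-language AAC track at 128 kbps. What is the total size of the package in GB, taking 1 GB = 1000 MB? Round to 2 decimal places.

Audio total: 512 + 128 = 640 kbps = 0.640 Mbps.
animated explainer: 7.640 Mbps × 540 s = 4125.6 Mb
screen recording: 6.220 Mbps × 1217 s = 7569.7 Mb
security camera export: 5.370 Mbps × 1380 s = 7410.6 Mb
Total: 19105.9 Mb = 2388.2 MB.
= 2.388 GB.

2.39 GB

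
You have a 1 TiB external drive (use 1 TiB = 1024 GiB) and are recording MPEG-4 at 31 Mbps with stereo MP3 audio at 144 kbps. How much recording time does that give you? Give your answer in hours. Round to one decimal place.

78.5 hours

Audio: 144 kbps = 0.144 Mbps.
Total bitrate: 31 + 0.144 = 31.144 Mbps.
Capacity: 1 TiB = 8,796,093 Mb.
Recording time: 8,796,093 / 31.144 = 282,433 s ≈ 78.5 hours.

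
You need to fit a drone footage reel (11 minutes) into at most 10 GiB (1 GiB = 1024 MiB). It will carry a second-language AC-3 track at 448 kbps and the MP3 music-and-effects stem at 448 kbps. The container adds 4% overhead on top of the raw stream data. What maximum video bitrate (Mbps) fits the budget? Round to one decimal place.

Budget: 10 GiB = 85899.3 Mb.
Stream payload after overhead: 85899.3 / 1.04 = 82595.5 Mb.
11 min = 660 s
Total bitrate budget: 82595.5 Mb / 660 s = 125.145 Mbps.
Audio total: 448 + 448 = 896 kbps = 0.896 Mbps.
Video: 125.145 − 0.896 = 124.249 Mbps.

124.2 Mbps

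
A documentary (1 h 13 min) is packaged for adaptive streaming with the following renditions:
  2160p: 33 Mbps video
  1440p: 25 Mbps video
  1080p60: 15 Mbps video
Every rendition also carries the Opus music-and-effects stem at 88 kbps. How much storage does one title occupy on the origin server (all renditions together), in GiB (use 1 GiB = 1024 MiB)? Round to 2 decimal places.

37.36 GiB

1 h 13 min = 73 min = 4380 s
Audio: 88 kbps = 0.088 Mbps.
Sum of rendition bitrates: (33+0.088) + (25+0.088) + (15+0.088) = 73.264 Mbps.
× 4380 s = 320,896 Mb = 40,112 MB = 37.36 GiB.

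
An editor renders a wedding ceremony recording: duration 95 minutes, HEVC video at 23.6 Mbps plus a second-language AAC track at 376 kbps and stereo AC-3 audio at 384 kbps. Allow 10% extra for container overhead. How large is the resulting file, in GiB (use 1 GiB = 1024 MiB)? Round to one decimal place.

95 min = 5700 s
Audio total: 376 + 384 = 760 kbps = 0.760 Mbps.
Total bitrate: 23.6 + 0.760 = 24.360 Mbps.
Stream data: 24.360 Mbps × 5700 s = 138852.0 Mb.
With 10% container overhead: ×1.10.
152,737 Mb = 19,092,150,000 bytes ÷ 1,073,741,824 = 17.78 GiB.

17.8 GiB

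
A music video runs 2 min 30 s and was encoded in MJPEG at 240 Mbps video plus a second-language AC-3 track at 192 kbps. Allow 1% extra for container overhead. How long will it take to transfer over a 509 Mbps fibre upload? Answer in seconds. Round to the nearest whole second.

2 min 30 s = 150 s
Audio: 192 kbps = 0.192 Mbps.
Total bitrate: 240.192 Mbps.
File: 240.192 Mbps × 150 s = 36028.8 Mb.
With 1% container overhead: ×1.01. → 36389.1 Mb.
At 509 Mbps: 36389.1 / 509 = 71.5 s ≈ 71.5 seconds.

71 seconds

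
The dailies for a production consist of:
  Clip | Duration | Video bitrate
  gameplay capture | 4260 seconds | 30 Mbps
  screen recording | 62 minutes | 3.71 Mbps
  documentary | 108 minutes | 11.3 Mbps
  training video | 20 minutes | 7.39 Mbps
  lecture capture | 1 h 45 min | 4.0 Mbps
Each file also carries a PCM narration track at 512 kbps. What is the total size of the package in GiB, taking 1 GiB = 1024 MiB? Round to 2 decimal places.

30.28 GiB

Audio: 512 kbps = 0.512 Mbps.
gameplay capture: 30.512 Mbps × 4260 s = 129981.1 Mb
screen recording: 4.222 Mbps × 3720 s = 15705.8 Mb
documentary: 11.812 Mbps × 6480 s = 76541.8 Mb
training video: 7.902 Mbps × 1200 s = 9482.4 Mb
lecture capture: 4.512 Mbps × 6300 s = 28425.6 Mb
Total: 260136.7 Mb = 32517.1 MB.
= 30.28 GiB.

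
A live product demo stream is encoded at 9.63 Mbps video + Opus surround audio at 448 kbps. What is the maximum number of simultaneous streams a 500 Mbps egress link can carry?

49

Audio: 448 kbps = 0.448 Mbps.
Per-viewer media rate: 10.078 Mbps.
500 Mbps = 500.0 Mbps; 500.0 / 10.078 = 49.61 → 49 viewers.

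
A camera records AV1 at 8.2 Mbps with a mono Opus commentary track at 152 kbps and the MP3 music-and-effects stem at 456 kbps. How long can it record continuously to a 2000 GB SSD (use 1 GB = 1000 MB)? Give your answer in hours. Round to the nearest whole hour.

Audio total: 152 + 456 = 608 kbps = 0.608 Mbps.
Total bitrate: 8.2 + 0.608 = 8.808 Mbps.
Capacity: 2000 GB = 16,000,000 Mb.
Recording time: 16,000,000 / 8.808 = 1,816,530 s ≈ 505 hours.

505 hours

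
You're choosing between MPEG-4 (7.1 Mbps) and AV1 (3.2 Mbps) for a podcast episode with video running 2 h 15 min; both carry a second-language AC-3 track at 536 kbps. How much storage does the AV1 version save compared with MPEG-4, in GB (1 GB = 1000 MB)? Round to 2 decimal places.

3.95 GB

2 h 15 min = 135 min = 8100 s
Audio: 536 kbps = 0.536 Mbps.
MPEG-4: 7.636 Mbps × 8100 s = 61851.6 Mb = 7.731 GB.
AV1: 3.736 Mbps × 8100 s = 30261.6 Mb = 3.783 GB.
Saving: 7.731 − 3.783 = 3.949 GB.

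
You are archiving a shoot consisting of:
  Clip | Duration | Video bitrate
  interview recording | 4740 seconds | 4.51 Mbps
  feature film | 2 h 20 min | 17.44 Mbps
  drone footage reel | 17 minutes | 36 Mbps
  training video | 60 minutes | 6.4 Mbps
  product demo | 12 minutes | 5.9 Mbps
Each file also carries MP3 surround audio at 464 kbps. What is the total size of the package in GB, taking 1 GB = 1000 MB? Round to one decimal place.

Audio: 464 kbps = 0.464 Mbps.
interview recording: 4.974 Mbps × 4740 s = 23576.8 Mb
feature film: 17.904 Mbps × 8400 s = 150393.6 Mb
drone footage reel: 36.464 Mbps × 1020 s = 37193.3 Mb
training video: 6.864 Mbps × 3600 s = 24710.4 Mb
product demo: 6.364 Mbps × 720 s = 4582.1 Mb
Total: 240456.1 Mb = 30057.0 MB.
= 30.06 GB.

30.1 GB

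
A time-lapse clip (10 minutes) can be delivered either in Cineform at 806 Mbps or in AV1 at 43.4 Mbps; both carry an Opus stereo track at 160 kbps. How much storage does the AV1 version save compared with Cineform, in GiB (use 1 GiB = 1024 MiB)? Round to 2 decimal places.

10 min = 600 s
Audio: 160 kbps = 0.160 Mbps.
Cineform: 806.160 Mbps × 600 s = 483696.0 Mb = 56.310 GiB.
AV1: 43.560 Mbps × 600 s = 26136.0 Mb = 3.043 GiB.
Saving: 56.310 − 3.043 = 53.267 GiB.

53.27 GiB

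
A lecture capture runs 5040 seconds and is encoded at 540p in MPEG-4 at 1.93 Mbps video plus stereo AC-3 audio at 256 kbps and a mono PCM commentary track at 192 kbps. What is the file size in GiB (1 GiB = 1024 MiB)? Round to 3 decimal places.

Audio total: 256 + 192 = 448 kbps = 0.448 Mbps.
Total bitrate: 1.93 + 0.448 = 2.378 Mbps.
Stream data: 2.378 Mbps × 5040 s = 11985.1 Mb.
11,985 Mb = 1,498,140,000 bytes ÷ 1,073,741,824 = 1.395 GiB.

1.395 GiB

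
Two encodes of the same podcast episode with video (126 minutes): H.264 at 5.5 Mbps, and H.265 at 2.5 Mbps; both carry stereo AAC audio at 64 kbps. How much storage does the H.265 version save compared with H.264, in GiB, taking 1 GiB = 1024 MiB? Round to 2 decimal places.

126 min = 7560 s
Audio: 64 kbps = 0.064 Mbps.
H.264: 5.564 Mbps × 7560 s = 42063.8 Mb = 4.897 GiB.
H.265: 2.564 Mbps × 7560 s = 19383.8 Mb = 2.257 GiB.
Saving: 4.897 − 2.257 = 2.640 GiB.

2.64 GiB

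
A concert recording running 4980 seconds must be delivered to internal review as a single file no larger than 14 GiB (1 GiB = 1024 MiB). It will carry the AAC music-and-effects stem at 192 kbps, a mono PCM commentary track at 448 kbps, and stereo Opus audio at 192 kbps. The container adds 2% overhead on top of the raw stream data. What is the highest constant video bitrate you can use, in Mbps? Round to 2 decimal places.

22.84 Mbps

Budget: 14 GiB = 120259.1 Mb.
Stream payload after overhead: 120259.1 / 1.02 = 117901.1 Mb.
Total bitrate budget: 117901.1 Mb / 4980 s = 23.675 Mbps.
Audio total: 192 + 448 + 192 = 832 kbps = 0.832 Mbps.
Video: 23.675 − 0.832 = 22.843 Mbps.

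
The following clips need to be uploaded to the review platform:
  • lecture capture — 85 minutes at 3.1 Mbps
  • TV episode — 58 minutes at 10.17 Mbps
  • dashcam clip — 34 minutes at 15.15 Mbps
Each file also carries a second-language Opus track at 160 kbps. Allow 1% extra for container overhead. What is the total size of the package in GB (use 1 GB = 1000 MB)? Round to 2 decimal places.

10.58 GB

Audio: 160 kbps = 0.160 Mbps.
lecture capture: 3.260 Mbps × 5100 s × 1.01 = 16792.3 Mb
TV episode: 10.330 Mbps × 3480 s × 1.01 = 36307.9 Mb
dashcam clip: 15.310 Mbps × 2040 s × 1.01 = 31544.7 Mb
Total: 84644.9 Mb = 10580.6 MB.
= 10.58 GB.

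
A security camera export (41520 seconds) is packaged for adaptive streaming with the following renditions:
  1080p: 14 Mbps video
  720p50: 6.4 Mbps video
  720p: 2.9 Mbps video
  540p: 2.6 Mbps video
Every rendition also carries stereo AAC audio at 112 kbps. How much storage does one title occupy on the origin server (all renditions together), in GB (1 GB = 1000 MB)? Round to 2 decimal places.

136.75 GB

Audio: 112 kbps = 0.112 Mbps.
Sum of rendition bitrates: (14+0.112) + (6.4+0.112) + (2.9+0.112) + (2.6+0.112) = 26.348 Mbps.
× 41520 s = 1,093,969 Mb = 136,746 MB = 136.7 GB.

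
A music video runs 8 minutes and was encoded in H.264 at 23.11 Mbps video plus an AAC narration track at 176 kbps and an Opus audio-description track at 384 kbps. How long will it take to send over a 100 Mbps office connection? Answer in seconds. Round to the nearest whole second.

114 seconds

8 min = 480 s
Audio total: 176 + 384 = 560 kbps = 0.560 Mbps.
Total bitrate: 23.670 Mbps.
File: 23.670 Mbps × 480 s = 11361.6 Mb.
At 100 Mbps: 11361.6 / 100 = 113.6 s ≈ 114 seconds.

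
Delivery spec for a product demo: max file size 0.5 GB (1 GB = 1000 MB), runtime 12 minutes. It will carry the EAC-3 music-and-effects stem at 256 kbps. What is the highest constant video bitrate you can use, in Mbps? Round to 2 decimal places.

5.30 Mbps

Budget: 0.5 GB = 4000.0 Mb.
12 min = 720 s
Total bitrate budget: 4000.0 Mb / 720 s = 5.556 Mbps.
Audio: 256 kbps = 0.256 Mbps.
Video: 5.556 − 0.256 = 5.300 Mbps.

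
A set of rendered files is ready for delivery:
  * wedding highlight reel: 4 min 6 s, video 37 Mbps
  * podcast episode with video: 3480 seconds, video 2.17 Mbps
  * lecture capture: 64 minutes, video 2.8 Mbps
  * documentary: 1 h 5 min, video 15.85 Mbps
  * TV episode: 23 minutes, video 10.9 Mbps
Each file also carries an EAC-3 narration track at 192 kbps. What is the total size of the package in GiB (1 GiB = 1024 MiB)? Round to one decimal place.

12.4 GiB

Audio: 192 kbps = 0.192 Mbps.
wedding highlight reel: 37.192 Mbps × 246 s = 9149.2 Mb
podcast episode with video: 2.362 Mbps × 3480 s = 8219.8 Mb
lecture capture: 2.992 Mbps × 3840 s = 11489.3 Mb
documentary: 16.042 Mbps × 3900 s = 62563.8 Mb
TV episode: 11.092 Mbps × 1380 s = 15307.0 Mb
Total: 106729.0 Mb = 13341.1 MB.
= 12.42 GiB.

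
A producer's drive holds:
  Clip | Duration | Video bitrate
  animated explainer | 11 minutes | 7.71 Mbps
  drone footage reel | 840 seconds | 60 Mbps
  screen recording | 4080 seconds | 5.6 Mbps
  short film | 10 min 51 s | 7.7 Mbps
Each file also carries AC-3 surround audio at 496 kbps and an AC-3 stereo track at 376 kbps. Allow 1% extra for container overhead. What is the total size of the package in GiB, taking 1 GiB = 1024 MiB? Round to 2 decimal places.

Audio total: 496 + 376 = 872 kbps = 0.872 Mbps.
animated explainer: 8.582 Mbps × 660 s × 1.01 = 5720.8 Mb
drone footage reel: 60.872 Mbps × 840 s × 1.01 = 51643.8 Mb
screen recording: 6.472 Mbps × 4080 s × 1.01 = 26669.8 Mb
short film: 8.572 Mbps × 651 s × 1.01 = 5636.2 Mb
Total: 89670.6 Mb = 11208.8 MB.
= 10.44 GiB.

10.44 GiB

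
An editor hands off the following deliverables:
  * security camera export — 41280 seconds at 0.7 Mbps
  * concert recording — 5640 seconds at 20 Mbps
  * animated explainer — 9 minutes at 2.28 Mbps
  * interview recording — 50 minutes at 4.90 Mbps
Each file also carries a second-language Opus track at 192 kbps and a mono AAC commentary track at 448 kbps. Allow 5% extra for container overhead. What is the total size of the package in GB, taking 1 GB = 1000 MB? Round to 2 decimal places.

24.93 GB

Audio total: 192 + 448 = 640 kbps = 0.640 Mbps.
security camera export: 1.340 Mbps × 41280 s × 1.05 = 58081.0 Mb
concert recording: 20.640 Mbps × 5640 s × 1.05 = 122230.1 Mb
animated explainer: 2.920 Mbps × 540 s × 1.05 = 1655.6 Mb
interview recording: 5.540 Mbps × 3000 s × 1.05 = 17451.0 Mb
Total: 199417.7 Mb = 24927.2 MB.
= 24.93 GB.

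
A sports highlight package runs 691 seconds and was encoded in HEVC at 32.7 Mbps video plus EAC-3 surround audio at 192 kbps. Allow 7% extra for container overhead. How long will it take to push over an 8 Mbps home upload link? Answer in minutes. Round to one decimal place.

50.7 minutes

Audio: 192 kbps = 0.192 Mbps.
Total bitrate: 32.892 Mbps.
File: 32.892 Mbps × 691 s = 22728.4 Mb.
With 7% container overhead: ×1.07. → 24319.4 Mb.
At 8 Mbps: 24319.4 / 8 = 3039.9 s ≈ 50.7 minutes.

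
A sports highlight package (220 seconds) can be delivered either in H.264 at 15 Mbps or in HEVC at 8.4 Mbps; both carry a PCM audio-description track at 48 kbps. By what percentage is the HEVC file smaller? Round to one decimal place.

43.9%

Audio: 48 kbps = 0.048 Mbps.
H.264: 15.048 Mbps × 220 s = 3310.6 Mb = 413.820 MB.
HEVC: 8.448 Mbps × 220 s = 1858.6 Mb = 232.320 MB.
Reduction: (1 − 232.320/413.820) × 100 = 43.86%.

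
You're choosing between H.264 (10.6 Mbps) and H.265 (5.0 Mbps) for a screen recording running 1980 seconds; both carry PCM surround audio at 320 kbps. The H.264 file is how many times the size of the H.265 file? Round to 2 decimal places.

2.05

Audio: 320 kbps = 0.320 Mbps.
H.264: 10.920 Mbps × 1980 s = 21621.6 Mb = 2.703 GB.
H.265: 5.320 Mbps × 1980 s = 10533.6 Mb = 1.317 GB.
Ratio: 2.703 / 1.317 = 2.053.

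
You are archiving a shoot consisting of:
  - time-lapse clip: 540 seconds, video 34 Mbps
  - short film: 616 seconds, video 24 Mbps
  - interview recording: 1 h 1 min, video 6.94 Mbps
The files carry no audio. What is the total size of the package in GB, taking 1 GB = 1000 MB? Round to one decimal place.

7.3 GB

time-lapse clip: 34.000 Mbps × 540 s = 18360.0 Mb
short film: 24.000 Mbps × 616 s = 14784.0 Mb
interview recording: 6.940 Mbps × 3660 s = 25400.4 Mb
Total: 58544.4 Mb = 7318.1 MB.
= 7.318 GB.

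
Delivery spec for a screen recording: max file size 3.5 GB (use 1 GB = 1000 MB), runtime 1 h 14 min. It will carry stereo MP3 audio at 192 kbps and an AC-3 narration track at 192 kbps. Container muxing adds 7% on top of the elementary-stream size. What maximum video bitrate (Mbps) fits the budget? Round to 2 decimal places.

Budget: 3.5 GB = 28000.0 Mb.
Stream payload after overhead: 28000.0 / 1.07 = 26168.2 Mb.
1 h 14 min = 74 min = 4440 s
Total bitrate budget: 26168.2 Mb / 4440 s = 5.894 Mbps.
Audio total: 192 + 192 = 384 kbps = 0.384 Mbps.
Video: 5.894 − 0.384 = 5.510 Mbps.

5.51 Mbps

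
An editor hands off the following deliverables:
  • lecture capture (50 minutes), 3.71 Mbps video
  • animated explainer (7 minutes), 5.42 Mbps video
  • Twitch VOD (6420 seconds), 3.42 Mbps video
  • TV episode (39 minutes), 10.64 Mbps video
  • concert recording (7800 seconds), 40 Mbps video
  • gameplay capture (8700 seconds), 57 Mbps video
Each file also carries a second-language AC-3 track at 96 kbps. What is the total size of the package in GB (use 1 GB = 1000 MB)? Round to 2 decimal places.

Audio: 96 kbps = 0.096 Mbps.
lecture capture: 3.806 Mbps × 3000 s = 11418.0 Mb
animated explainer: 5.516 Mbps × 420 s = 2316.7 Mb
Twitch VOD: 3.516 Mbps × 6420 s = 22572.7 Mb
TV episode: 10.736 Mbps × 2340 s = 25122.2 Mb
concert recording: 40.096 Mbps × 7800 s = 312748.8 Mb
gameplay capture: 57.096 Mbps × 8700 s = 496735.2 Mb
Total: 870913.7 Mb = 108864.2 MB.
= 108.9 GB.

108.86 GB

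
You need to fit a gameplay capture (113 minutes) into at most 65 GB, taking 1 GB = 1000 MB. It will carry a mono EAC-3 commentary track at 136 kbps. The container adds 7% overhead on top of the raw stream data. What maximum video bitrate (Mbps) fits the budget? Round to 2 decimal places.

71.54 Mbps

Budget: 65 GB = 520000.0 Mb.
Stream payload after overhead: 520000.0 / 1.07 = 485981.3 Mb.
113 min = 6780 s
Total bitrate budget: 485981.3 Mb / 6780 s = 71.679 Mbps.
Audio: 136 kbps = 0.136 Mbps.
Video: 71.679 − 0.136 = 71.543 Mbps.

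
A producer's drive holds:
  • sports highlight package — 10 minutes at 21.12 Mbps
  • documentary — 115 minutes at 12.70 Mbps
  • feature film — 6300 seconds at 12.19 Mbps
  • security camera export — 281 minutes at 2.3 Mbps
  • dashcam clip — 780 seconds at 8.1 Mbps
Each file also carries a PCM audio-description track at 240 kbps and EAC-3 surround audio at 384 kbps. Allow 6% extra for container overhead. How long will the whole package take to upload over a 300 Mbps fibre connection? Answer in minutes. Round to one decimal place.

Audio total: 240 + 384 = 624 kbps = 0.624 Mbps.
sports highlight package: 21.744 Mbps × 600 s × 1.06 = 13829.2 Mb
documentary: 13.324 Mbps × 6900 s × 1.06 = 97451.7 Mb
feature film: 12.814 Mbps × 6300 s × 1.06 = 85571.9 Mb
security camera export: 2.924 Mbps × 16860 s × 1.06 = 52256.6 Mb
dashcam clip: 8.724 Mbps × 780 s × 1.06 = 7213.0 Mb
Total: 256322.4 Mb = 32040.3 MB.
At 300 Mbps: 256322.4 / 300 = 854 s ≈ 14.2 minutes.

14.2 minutes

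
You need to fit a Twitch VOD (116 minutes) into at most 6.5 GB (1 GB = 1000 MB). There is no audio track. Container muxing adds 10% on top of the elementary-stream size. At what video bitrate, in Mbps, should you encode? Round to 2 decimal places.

Budget: 6.5 GB = 52000.0 Mb.
Stream payload after overhead: 52000.0 / 1.10 = 47272.7 Mb.
116 min = 6960 s
Total bitrate budget: 47272.7 Mb / 6960 s = 6.792 Mbps.

6.79 Mbps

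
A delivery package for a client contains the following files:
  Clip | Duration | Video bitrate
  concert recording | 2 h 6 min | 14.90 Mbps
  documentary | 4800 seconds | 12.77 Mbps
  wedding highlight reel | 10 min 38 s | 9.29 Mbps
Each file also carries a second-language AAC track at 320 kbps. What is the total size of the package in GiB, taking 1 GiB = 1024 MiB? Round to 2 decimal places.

21.42 GiB

Audio: 320 kbps = 0.320 Mbps.
concert recording: 15.220 Mbps × 7560 s = 115063.2 Mb
documentary: 13.090 Mbps × 4800 s = 62832.0 Mb
wedding highlight reel: 9.610 Mbps × 638 s = 6131.2 Mb
Total: 184026.4 Mb = 23003.3 MB.
= 21.42 GiB.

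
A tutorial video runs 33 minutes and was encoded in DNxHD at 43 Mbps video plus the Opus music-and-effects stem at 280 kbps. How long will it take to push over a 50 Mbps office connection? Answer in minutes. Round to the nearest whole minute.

29 minutes

33 min = 1980 s
Audio: 280 kbps = 0.280 Mbps.
Total bitrate: 43.280 Mbps.
File: 43.280 Mbps × 1980 s = 85694.4 Mb.
At 50 Mbps: 85694.4 / 50 = 1713.9 s ≈ 28.6 minutes.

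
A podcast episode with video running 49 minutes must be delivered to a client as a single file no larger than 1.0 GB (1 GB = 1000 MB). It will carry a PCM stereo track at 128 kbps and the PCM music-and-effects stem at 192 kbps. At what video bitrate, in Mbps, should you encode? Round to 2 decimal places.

2.40 Mbps

Budget: 1.0 GB = 8000.0 Mb.
49 min = 2940 s
Total bitrate budget: 8000.0 Mb / 2940 s = 2.721 Mbps.
Audio total: 128 + 192 = 320 kbps = 0.320 Mbps.
Video: 2.721 − 0.320 = 2.401 Mbps.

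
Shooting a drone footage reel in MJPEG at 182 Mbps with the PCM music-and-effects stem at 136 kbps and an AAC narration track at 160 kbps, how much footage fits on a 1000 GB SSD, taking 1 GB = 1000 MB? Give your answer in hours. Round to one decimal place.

Audio total: 136 + 160 = 296 kbps = 0.296 Mbps.
Total bitrate: 182 + 0.296 = 182.296 Mbps.
Capacity: 1000 GB = 8,000,000 Mb.
Recording time: 8,000,000 / 182.296 = 43,885 s ≈ 12.2 hours.

12.2 hours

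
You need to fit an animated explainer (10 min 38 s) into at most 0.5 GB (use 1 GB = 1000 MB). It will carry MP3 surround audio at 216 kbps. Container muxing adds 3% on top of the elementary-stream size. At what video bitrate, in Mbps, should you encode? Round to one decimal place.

5.9 Mbps

Budget: 0.5 GB = 4000.0 Mb.
Stream payload after overhead: 4000.0 / 1.03 = 3883.5 Mb.
10 min 38 s = 638 s
Total bitrate budget: 3883.5 Mb / 638 s = 6.087 Mbps.
Audio: 216 kbps = 0.216 Mbps.
Video: 6.087 − 0.216 = 5.871 Mbps.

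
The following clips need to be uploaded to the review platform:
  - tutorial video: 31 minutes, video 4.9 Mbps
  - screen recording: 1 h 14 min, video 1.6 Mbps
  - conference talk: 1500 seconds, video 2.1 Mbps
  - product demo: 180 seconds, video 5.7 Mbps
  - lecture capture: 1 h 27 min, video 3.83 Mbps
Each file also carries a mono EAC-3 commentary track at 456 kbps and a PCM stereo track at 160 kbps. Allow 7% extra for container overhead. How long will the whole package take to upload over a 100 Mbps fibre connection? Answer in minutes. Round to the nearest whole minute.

9 minutes

Audio total: 456 + 160 = 616 kbps = 0.616 Mbps.
tutorial video: 5.516 Mbps × 1860 s × 1.07 = 10977.9 Mb
screen recording: 2.216 Mbps × 4440 s × 1.07 = 10527.8 Mb
conference talk: 2.716 Mbps × 1500 s × 1.07 = 4359.2 Mb
product demo: 6.316 Mbps × 180 s × 1.07 = 1216.5 Mb
lecture capture: 4.446 Mbps × 5220 s × 1.07 = 24832.7 Mb
Total: 51914.0 Mb = 6489.3 MB.
At 100 Mbps: 51914.0 / 100 = 519 s ≈ 8.65 minutes.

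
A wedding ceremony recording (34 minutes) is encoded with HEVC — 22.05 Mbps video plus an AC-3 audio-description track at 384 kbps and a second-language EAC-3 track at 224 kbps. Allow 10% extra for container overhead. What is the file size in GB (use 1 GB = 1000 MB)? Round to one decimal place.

6.4 GB

34 min = 2040 s
Audio total: 384 + 224 = 608 kbps = 0.608 Mbps.
Total bitrate: 22.05 + 0.608 = 22.658 Mbps.
Stream data: 22.658 Mbps × 2040 s = 46222.3 Mb.
With 10% container overhead: ×1.10.
50,845 Mb ÷ 8 = 6,356 MB → 6.356 GB.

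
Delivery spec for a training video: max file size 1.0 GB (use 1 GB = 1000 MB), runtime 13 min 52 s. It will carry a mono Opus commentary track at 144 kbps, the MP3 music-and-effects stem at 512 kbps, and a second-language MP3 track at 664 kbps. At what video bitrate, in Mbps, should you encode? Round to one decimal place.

8.3 Mbps

Budget: 1.0 GB = 8000.0 Mb.
13 min 52 s = 832 s
Total bitrate budget: 8000.0 Mb / 832 s = 9.615 Mbps.
Audio total: 144 + 512 + 664 = 1320 kbps = 1.320 Mbps.
Video: 9.615 − 1.320 = 8.295 Mbps.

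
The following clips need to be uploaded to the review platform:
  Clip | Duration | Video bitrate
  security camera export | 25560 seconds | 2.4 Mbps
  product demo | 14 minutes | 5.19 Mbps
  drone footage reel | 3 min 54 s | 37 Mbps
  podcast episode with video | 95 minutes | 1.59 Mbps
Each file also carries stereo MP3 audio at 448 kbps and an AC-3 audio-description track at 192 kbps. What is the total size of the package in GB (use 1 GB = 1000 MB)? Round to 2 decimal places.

Audio total: 448 + 192 = 640 kbps = 0.640 Mbps.
security camera export: 3.040 Mbps × 25560 s = 77702.4 Mb
product demo: 5.830 Mbps × 840 s = 4897.2 Mb
drone footage reel: 37.640 Mbps × 234 s = 8807.8 Mb
podcast episode with video: 2.230 Mbps × 5700 s = 12711.0 Mb
Total: 104118.4 Mb = 13014.8 MB.
= 13.01 GB.

13.01 GB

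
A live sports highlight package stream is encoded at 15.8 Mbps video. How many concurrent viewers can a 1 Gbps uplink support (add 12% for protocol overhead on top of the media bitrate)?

56

On the wire with 12% overhead: 17.696 Mbps.
1 Gbps = 1,000 Mbps; 1,000 / 17.696 = 56.51 → 56 viewers.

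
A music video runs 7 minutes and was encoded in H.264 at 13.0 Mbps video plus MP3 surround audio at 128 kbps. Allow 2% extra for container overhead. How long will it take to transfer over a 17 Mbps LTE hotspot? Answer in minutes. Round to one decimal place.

5.5 minutes

7 min = 420 s
Audio: 128 kbps = 0.128 Mbps.
Total bitrate: 13.128 Mbps.
File: 13.128 Mbps × 420 s = 5513.8 Mb.
With 2% container overhead: ×1.02. → 5624.0 Mb.
At 17 Mbps: 5624.0 / 17 = 330.8 s ≈ 5.51 minutes.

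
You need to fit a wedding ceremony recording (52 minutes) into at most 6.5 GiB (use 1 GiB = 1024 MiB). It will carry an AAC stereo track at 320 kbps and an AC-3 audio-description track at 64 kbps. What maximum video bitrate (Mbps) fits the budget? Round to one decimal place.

17.5 Mbps

Budget: 6.5 GiB = 55834.6 Mb.
52 min = 3120 s
Total bitrate budget: 55834.6 Mb / 3120 s = 17.896 Mbps.
Audio total: 320 + 64 = 384 kbps = 0.384 Mbps.
Video: 17.896 − 0.384 = 17.512 Mbps.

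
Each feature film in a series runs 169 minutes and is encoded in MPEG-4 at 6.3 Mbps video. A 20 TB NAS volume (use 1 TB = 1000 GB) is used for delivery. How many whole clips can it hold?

2504

169 min = 10140 s
Per item: 6.300 Mbps × 10140 s = 63,882 Mb = 7,985 MB.
Capacity: 20 TB = 160,000,000 Mb; 2504.62 items → 2504 complete.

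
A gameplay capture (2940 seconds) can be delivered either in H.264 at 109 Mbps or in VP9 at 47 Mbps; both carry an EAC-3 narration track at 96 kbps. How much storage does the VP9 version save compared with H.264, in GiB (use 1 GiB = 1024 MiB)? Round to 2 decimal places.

21.22 GiB

Audio: 96 kbps = 0.096 Mbps.
H.264: 109.096 Mbps × 2940 s = 320742.2 Mb = 37.339 GiB.
VP9: 47.096 Mbps × 2940 s = 138462.2 Mb = 16.119 GiB.
Saving: 37.339 − 16.119 = 21.220 GiB.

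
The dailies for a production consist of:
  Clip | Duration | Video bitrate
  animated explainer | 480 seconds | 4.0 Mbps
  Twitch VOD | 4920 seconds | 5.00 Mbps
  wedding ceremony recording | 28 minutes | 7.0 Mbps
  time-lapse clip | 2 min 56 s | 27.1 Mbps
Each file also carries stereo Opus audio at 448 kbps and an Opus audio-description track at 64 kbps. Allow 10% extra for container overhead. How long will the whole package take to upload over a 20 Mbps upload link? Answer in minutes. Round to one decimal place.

42.9 minutes

Audio total: 448 + 64 = 512 kbps = 0.512 Mbps.
animated explainer: 4.512 Mbps × 480 s × 1.10 = 2382.3 Mb
Twitch VOD: 5.512 Mbps × 4920 s × 1.10 = 29830.9 Mb
wedding ceremony recording: 7.512 Mbps × 1680 s × 1.10 = 13882.2 Mb
time-lapse clip: 27.612 Mbps × 176 s × 1.10 = 5345.7 Mb
Total: 51441.1 Mb = 6430.1 MB.
At 20 Mbps: 51441.1 / 20 = 2572 s ≈ 42.9 minutes.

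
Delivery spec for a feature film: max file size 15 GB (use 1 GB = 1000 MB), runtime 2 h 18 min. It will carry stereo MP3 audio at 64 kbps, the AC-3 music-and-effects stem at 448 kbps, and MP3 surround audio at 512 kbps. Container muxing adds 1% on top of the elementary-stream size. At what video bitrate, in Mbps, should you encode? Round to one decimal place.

Budget: 15 GB = 120000.0 Mb.
Stream payload after overhead: 120000.0 / 1.01 = 118811.9 Mb.
2 h 18 min = 138 min = 8280 s
Total bitrate budget: 118811.9 Mb / 8280 s = 14.349 Mbps.
Audio total: 64 + 448 + 512 = 1024 kbps = 1.024 Mbps.
Video: 14.349 − 1.024 = 13.325 Mbps.

13.3 Mbps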